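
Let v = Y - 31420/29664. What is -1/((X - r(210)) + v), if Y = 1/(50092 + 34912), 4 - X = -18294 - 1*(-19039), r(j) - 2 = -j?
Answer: 157597416/84166347479 ≈ 0.0018725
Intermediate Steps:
r(j) = 2 - j
X = -741 (X = 4 - (-18294 - 1*(-19039)) = 4 - (-18294 + 19039) = 4 - 1*745 = 4 - 745 = -741)
Y = 1/85004 ≈ 1.1764e-5
v = -166924751/157597416 (v = 1/85004 - 31420/29664 = 1/85004 - 1*7855/7416 = 1/85004 - 7855/7416 = -166924751/157597416 ≈ -1.0592)
-1/((X - r(210)) + v) = -1/((-741 - (2 - 1*210)) - 166924751/157597416) = -1/((-741 - (2 - 210)) - 166924751/157597416) = -1/((-741 - 1*(-208)) - 166924751/157597416) = -1/((-741 + 208) - 166924751/157597416) = -1/(-533 - 166924751/157597416) = -1/(-84166347479/157597416) = -1*(-157597416/84166347479) = 157597416/84166347479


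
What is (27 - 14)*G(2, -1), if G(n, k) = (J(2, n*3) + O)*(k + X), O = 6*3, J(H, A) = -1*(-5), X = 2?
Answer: 299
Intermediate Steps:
J(H, A) = 5
O = 18
G(n, k) = 46 + 23*k (G(n, k) = (5 + 18)*(k + 2) = 23*(2 + k) = 46 + 23*k)
(27 - 14)*G(2, -1) = (27 - 14)*(46 + 23*(-1)) = 13*(46 - 23) = 13*23 = 299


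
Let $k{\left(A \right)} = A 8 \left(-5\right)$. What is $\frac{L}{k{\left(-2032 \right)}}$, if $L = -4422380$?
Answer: $- \frac{221119}{4064} \approx -54.409$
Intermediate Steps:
$k{\left(A \right)} = - 40 A$ ($k{\left(A \right)} = 8 A \left(-5\right) = - 40 A$)
$\frac{L}{k{\left(-2032 \right)}} = - \frac{4422380}{\left(-40\right) \left(-2032\right)} = - \frac{4422380}{81280} = \left(-4422380\right) \frac{1}{81280} = - \frac{221119}{4064}$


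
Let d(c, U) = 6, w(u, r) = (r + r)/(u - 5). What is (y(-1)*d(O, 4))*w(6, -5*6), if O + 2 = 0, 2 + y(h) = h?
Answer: 1080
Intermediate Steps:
w(u, r) = 2*r/(-5 + u) (w(u, r) = (2*r)/(-5 + u) = 2*r/(-5 + u))
y(h) = -2 + h
O = -2 (O = -2 + 0 = -2)
(y(-1)*d(O, 4))*w(6, -5*6) = ((-2 - 1)*6)*(2*(-5*6)/(-5 + 6)) = (-3*6)*(2*(-30)/1) = -36*(-30) = -18*(-60) = 1080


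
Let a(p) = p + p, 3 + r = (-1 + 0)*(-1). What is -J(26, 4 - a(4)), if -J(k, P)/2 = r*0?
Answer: 0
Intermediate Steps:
r = -2 (r = -3 + (-1 + 0)*(-1) = -3 - 1*(-1) = -3 + 1 = -2)
a(p) = 2*p
J(k, P) = 0 (J(k, P) = -(-4)*0 = -2*0 = 0)
-J(26, 4 - a(4)) = -1*0 = 0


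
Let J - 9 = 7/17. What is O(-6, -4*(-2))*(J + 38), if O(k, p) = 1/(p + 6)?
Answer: 403/119 ≈ 3.3866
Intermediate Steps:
O(k, p) = 1/(6 + p)
J = 160/17 (J = 9 + 7/17 = 160/17 ≈ 9.4118)
O(-6, -4*(-2))*(J + 38) = (160/17 + 38)/(6 - 4*(-2)) = (806/17)/(6 + 8) = (806/17)/14 = (1/14)*(806/17) = 403/119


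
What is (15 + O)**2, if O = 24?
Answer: 1521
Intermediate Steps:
(15 + O)**2 = (15 + 24)**2 = 39**2 = 1521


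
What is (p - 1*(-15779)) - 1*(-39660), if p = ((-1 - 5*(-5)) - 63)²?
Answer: 56960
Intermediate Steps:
p = 1521 (p = ((-1 + 25) - 63)² = (24 - 63)² = (-39)² = 1521)
(p - 1*(-15779)) - 1*(-39660) = (1521 - 1*(-15779)) - 1*(-39660) = (1521 + 15779) + 39660 = 17300 + 39660 = 56960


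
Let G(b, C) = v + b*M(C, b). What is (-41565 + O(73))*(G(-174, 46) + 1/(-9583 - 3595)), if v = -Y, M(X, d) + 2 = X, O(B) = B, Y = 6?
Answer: 190429112582/599 ≈ 3.1791e+8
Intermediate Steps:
M(X, d) = -2 + X
v = -6 (v = -1*6 = -6)
G(b, C) = -6 + b*(-2 + C)
(-41565 + O(73))*(G(-174, 46) + 1/(-9583 - 3595)) = (-41565 + 73)*((-6 - 174*(-2 + 46)) + 1/(-9583 - 3595)) = -41492*((-6 - 174*44) + 1/(-13178)) = -41492*((-6 - 7656) - 1/13178) = -41492*(-7662 - 1/13178) = -41492*(-100969837/13178) = 190429112582/599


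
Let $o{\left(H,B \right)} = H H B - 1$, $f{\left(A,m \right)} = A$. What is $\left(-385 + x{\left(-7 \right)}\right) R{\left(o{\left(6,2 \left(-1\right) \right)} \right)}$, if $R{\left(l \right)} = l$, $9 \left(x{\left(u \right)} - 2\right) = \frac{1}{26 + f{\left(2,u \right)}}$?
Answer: $\frac{7045595}{252} \approx 27959.0$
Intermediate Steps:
$o{\left(H,B \right)} = -1 + B H^{2}$ ($o{\left(H,B \right)} = H^{2} B - 1 = B H^{2} - 1 = -1 + B H^{2}$)
$x{\left(u \right)} = \frac{505}{252}$ ($x{\left(u \right)} = 2 + \frac{1}{9 \left(26 + 2\right)} = 2 + \frac{1}{9 \cdot 28} = 2 + \frac{1}{9} \cdot \frac{1}{28} = 2 + \frac{1}{252} = \frac{505}{252}$)
$\left(-385 + x{\left(-7 \right)}\right) R{\left(o{\left(6,2 \left(-1\right) \right)} \right)} = \left(-385 + \frac{505}{252}\right) \left(-1 + 2 \left(-1\right) 6^{2}\right) = - \frac{96515 \left(-1 - 72\right)}{252} = \left(- \frac{96515}{252}\right) \left(-73\right) = \frac{7045595}{252}$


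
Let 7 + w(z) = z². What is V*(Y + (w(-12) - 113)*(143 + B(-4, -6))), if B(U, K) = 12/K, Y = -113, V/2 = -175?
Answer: -1144850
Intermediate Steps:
V = -350 (V = 2*(-175) = -350)
w(z) = -7 + z²
V*(Y + (w(-12) - 113)*(143 + B(-4, -6))) = -350*(-113 + ((-7 + (-12)²) - 113)*(143 + 12/(-6))) = -350*(-113 + ((-7 + 144) - 113)*(143 + 12*(-⅙))) = -350*(-113 + (137 - 113)*(143 - 2)) = -350*(-113 + 24*141) = -350*(-113 + 3384) = -350*3271 = -1144850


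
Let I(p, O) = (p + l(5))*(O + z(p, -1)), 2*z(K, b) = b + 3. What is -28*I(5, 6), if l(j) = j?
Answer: -1960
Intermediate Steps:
z(K, b) = 3/2 + b/2 (z(K, b) = (b + 3)/2 = (3 + b)/2 = 3/2 + b/2)
I(p, O) = (1 + O)*(5 + p) (I(p, O) = (p + 5)*(O + (3/2 + (½)*(-1))) = (5 + p)*(O + (3/2 - ½)) = (5 + p)*(O + 1) = (5 + p)*(1 + O) = (1 + O)*(5 + p))
-28*I(5, 6) = -28*(5 + 5 + 5*6 + 6*5) = -28*(5 + 5 + 30 + 30) = -28*70 = -1960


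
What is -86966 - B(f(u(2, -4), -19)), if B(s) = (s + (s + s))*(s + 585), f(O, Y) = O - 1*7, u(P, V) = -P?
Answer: -71414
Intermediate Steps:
f(O, Y) = -7 + O (f(O, Y) = O - 7 = -7 + O)
B(s) = 3*s*(585 + s) (B(s) = (s + 2*s)*(585 + s) = (3*s)*(585 + s) = 3*s*(585 + s))
-86966 - B(f(u(2, -4), -19)) = -86966 - 3*(-7 - 1*2)*(585 + (-7 - 1*2)) = -86966 - 3*(-7 - 2)*(585 + (-7 - 2)) = -86966 - 3*(-9)*(585 - 9) = -86966 - 3*(-9)*576 = -86966 - 1*(-15552) = -86966 + 15552 = -71414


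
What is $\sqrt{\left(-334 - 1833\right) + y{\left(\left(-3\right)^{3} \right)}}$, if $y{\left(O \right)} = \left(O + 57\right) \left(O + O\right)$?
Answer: $i \sqrt{3787} \approx 61.539 i$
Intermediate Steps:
$y{\left(O \right)} = 2 O \left(57 + O\right)$ ($y{\left(O \right)} = \left(57 + O\right) 2 O = 2 O \left(57 + O\right)$)
$\sqrt{\left(-334 - 1833\right) + y{\left(\left(-3\right)^{3} \right)}} = \sqrt{\left(-334 - 1833\right) + 2 \left(-3\right)^{3} \left(57 + \left(-3\right)^{3}\right)} = \sqrt{\left(-334 - 1833\right) + 2 \left(-27\right) \left(57 - 27\right)} = \sqrt{-2167 + 2 \left(-27\right) 30} = \sqrt{-2167 - 1620} = \sqrt{-3787} = i \sqrt{3787}$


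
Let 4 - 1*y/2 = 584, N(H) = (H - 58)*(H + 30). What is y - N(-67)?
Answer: -5785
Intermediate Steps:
N(H) = (-58 + H)*(30 + H)
y = -1160 (y = 8 - 2*584 = 8 - 1168 = -1160)
y - N(-67) = -1160 - (-1740 + (-67)² - 28*(-67)) = -1160 - (-1740 + 4489 + 1876) = -1160 - 1*4625 = -1160 - 4625 = -5785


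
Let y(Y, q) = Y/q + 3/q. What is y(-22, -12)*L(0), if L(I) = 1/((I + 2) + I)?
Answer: 19/24 ≈ 0.79167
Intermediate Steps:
y(Y, q) = 3/q + Y/q
L(I) = 1/(2 + 2*I) (L(I) = 1/((2 + I) + I) = 1/(2 + 2*I))
y(-22, -12)*L(0) = ((3 - 22)/(-12))*(1/(2*(1 + 0))) = (-1/12*(-19))*((½)/1) = 19*((½)*1)/12 = (19/12)*(½) = 19/24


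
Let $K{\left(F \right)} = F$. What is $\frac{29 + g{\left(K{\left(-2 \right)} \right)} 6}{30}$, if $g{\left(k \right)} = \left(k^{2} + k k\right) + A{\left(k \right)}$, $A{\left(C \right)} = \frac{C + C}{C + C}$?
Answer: $\frac{83}{30} \approx 2.7667$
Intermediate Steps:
$A{\left(C \right)} = 1$ ($A{\left(C \right)} = \frac{2 C}{2 C} = 2 C \frac{1}{2 C} = 1$)
$g{\left(k \right)} = 1 + 2 k^{2}$ ($g{\left(k \right)} = \left(k^{2} + k k\right) + 1 = \left(k^{2} + k^{2}\right) + 1 = 2 k^{2} + 1 = 1 + 2 k^{2}$)
$\frac{29 + g{\left(K{\left(-2 \right)} \right)} 6}{30} = \frac{29 + \left(1 + 2 \left(-2\right)^{2}\right) 6}{30} = \left(29 + \left(1 + 2 \cdot 4\right) 6\right) \frac{1}{30} = \left(29 + \left(1 + 8\right) 6\right) \frac{1}{30} = \left(29 + 9 \cdot 6\right) \frac{1}{30} = \left(29 + 54\right) \frac{1}{30} = 83 \cdot \frac{1}{30} = \frac{83}{30}$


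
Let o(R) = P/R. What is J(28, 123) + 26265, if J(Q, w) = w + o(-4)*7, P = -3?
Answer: 105573/4 ≈ 26393.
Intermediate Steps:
o(R) = -3/R
J(Q, w) = 21/4 + w (J(Q, w) = w - 3/(-4)*7 = w - 3*(-1/4)*7 = w + (3/4)*7 = w + 21/4 = 21/4 + w)
J(28, 123) + 26265 = (21/4 + 123) + 26265 = 513/4 + 26265 = 105573/4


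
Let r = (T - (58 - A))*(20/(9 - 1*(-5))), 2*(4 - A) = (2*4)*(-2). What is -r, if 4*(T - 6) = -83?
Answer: 1215/14 ≈ 86.786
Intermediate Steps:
T = -59/4 (T = 6 + (¼)*(-83) = 6 - 83/4 = -59/4 ≈ -14.750)
A = 12 (A = 4 - 2*4*(-2)/2 = 4 - 4*(-2) = 4 - ½*(-16) = 4 + 8 = 12)
r = -1215/14 (r = (-59/4 - (58 - 1*12))*(20/(9 - 1*(-5))) = (-59/4 - (58 - 12))*(20/(9 + 5)) = (-59/4 - 1*46)*(20/14) = (-59/4 - 46)*(20*(1/14)) = -243/4*10/7 = -1215/14 ≈ -86.786)
-r = -1*(-1215/14) = 1215/14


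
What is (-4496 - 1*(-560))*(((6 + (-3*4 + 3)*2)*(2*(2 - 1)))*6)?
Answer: 566784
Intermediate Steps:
(-4496 - 1*(-560))*(((6 + (-3*4 + 3)*2)*(2*(2 - 1)))*6) = (-4496 + 560)*(((6 + (-12 + 3)*2)*(2*1))*6) = -3936*(6 - 9*2)*2*6 = -3936*(6 - 18)*2*6 = -3936*(-12*2)*6 = -(-94464)*6 = -3936*(-144) = 566784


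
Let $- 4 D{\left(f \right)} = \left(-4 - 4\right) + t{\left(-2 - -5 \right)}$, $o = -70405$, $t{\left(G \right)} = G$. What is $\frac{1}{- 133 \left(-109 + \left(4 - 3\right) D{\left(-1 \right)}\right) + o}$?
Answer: $- \frac{4}{224297} \approx -1.7833 \cdot 10^{-5}$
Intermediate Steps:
$D{\left(f \right)} = \frac{5}{4}$ ($D{\left(f \right)} = - \frac{\left(-4 - 4\right) - -3}{4} = - \frac{-8 + \left(-2 + 5\right)}{4} = - \frac{-8 + 3}{4} = \left(- \frac{1}{4}\right) \left(-5\right) = \frac{5}{4}$)
$\frac{1}{- 133 \left(-109 + \left(4 - 3\right) D{\left(-1 \right)}\right) + o} = \frac{1}{- 133 \left(-109 + \left(4 - 3\right) \frac{5}{4}\right) - 70405} = \frac{1}{- 133 \left(-109 + 1 \cdot \frac{5}{4}\right) - 70405} = \frac{1}{- 133 \left(-109 + \frac{5}{4}\right) - 70405} = \frac{1}{\left(-133\right) \left(- \frac{431}{4}\right) - 70405} = \frac{1}{\frac{57323}{4} - 70405} = \frac{1}{- \frac{224297}{4}} = - \frac{4}{224297}$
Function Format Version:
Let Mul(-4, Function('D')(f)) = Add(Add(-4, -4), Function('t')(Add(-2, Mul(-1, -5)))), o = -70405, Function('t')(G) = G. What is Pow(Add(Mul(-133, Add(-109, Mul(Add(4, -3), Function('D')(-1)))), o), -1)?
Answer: Rational(-4, 224297) ≈ -1.7833e-5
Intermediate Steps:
Function('D')(f) = Rational(5, 4) (Function('D')(f) = Mul(Rational(-1, 4), Add(Add(-4, -4), Add(-2, Mul(-1, -5)))) = Mul(Rational(-1, 4), Add(-8, Add(-2, 5))) = Mul(Rational(-1, 4), Add(-8, 3)) = Mul(Rational(-1, 4), -5) = Rational(5, 4))
Pow(Add(Mul(-133, Add(-109, Mul(Add(4, -3), Function('D')(-1)))), o), -1) = Pow(Add(Mul(-133, Add(-109, Mul(Add(4, -3), Rational(5, 4)))), -70405), -1) = Pow(Add(Mul(-133, Add(-109, Mul(1, Rational(5, 4)))), -70405), -1) = Pow(Add(Mul(-133, Add(-109, Rational(5, 4))), -70405), -1) = Pow(Add(Mul(-133, Rational(-431, 4)), -70405), -1) = Pow(Add(Rational(57323, 4), -70405), -1) = Pow(Rational(-224297, 4), -1) = Rational(-4, 224297)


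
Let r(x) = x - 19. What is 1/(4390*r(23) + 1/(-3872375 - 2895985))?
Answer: 6768360/118852401599 ≈ 5.6948e-5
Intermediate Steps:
r(x) = -19 + x
1/(4390*r(23) + 1/(-3872375 - 2895985)) = 1/(4390*(-19 + 23) + 1/(-3872375 - 2895985)) = 1/(4390*4 + 1/(-6768360)) = 1/(17560 - 1/6768360) = 1/(118852401599/6768360) = 6768360/118852401599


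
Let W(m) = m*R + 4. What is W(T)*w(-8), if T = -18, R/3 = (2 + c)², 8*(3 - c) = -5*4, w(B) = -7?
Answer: 42469/2 ≈ 21235.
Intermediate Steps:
c = 11/2 (c = 3 - (-5)*4/8 = 3 - ⅛*(-20) = 3 + 5/2 = 11/2 ≈ 5.5000)
R = 675/4 (R = 3*(2 + 11/2)² = 3*(15/2)² = 3*(225/4) = 675/4 ≈ 168.75)
W(m) = 4 + 675*m/4 (W(m) = m*(675/4) + 4 = 675*m/4 + 4 = 4 + 675*m/4)
W(T)*w(-8) = (4 + (675/4)*(-18))*(-7) = (4 - 6075/2)*(-7) = -6067/2*(-7) = 42469/2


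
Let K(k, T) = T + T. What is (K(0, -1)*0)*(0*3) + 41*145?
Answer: 5945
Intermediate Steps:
K(k, T) = 2*T
(K(0, -1)*0)*(0*3) + 41*145 = ((2*(-1))*0)*(0*3) + 41*145 = -2*0*0 + 5945 = 0*0 + 5945 = 0 + 5945 = 5945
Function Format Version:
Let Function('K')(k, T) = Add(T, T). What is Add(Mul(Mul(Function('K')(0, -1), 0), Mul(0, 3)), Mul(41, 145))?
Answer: 5945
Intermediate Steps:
Function('K')(k, T) = Mul(2, T)
Add(Mul(Mul(Function('K')(0, -1), 0), Mul(0, 3)), Mul(41, 145)) = Add(Mul(Mul(Mul(2, -1), 0), Mul(0, 3)), Mul(41, 145)) = Add(Mul(Mul(-2, 0), 0), 5945) = Add(Mul(0, 0), 5945) = Add(0, 5945) = 5945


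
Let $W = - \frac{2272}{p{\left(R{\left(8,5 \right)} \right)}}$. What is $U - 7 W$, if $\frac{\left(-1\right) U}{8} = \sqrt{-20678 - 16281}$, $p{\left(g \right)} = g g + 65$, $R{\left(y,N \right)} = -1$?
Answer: $\frac{7952}{33} - 8 i \sqrt{36959} \approx 240.97 - 1538.0 i$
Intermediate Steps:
$p{\left(g \right)} = 65 + g^{2}$ ($p{\left(g \right)} = g^{2} + 65 = 65 + g^{2}$)
$W = - \frac{1136}{33}$ ($W = - \frac{2272}{65 + \left(-1\right)^{2}} = - \frac{2272}{65 + 1} = - \frac{2272}{66} = \left(-2272\right) \frac{1}{66} = - \frac{1136}{33} \approx -34.424$)
$U = - 8 i \sqrt{36959}$ ($U = - 8 \sqrt{-20678 - 16281} = - 8 \sqrt{-36959} = - 8 i \sqrt{36959} \approx - 1538.0 i$)
$U - 7 W = - 8 i \sqrt{36959} - 7 \left(- \frac{1136}{33}\right) = - 8 i \sqrt{36959} - - \frac{7952}{33} = - 8 i \sqrt{36959} + \frac{7952}{33} = \frac{7952}{33} - 8 i \sqrt{36959}$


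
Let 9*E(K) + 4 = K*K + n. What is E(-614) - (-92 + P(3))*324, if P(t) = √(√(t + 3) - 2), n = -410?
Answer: 644854/9 - 324*√(-2 + √6) ≈ 71433.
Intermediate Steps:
E(K) = -46 + K²/9 (E(K) = -4/9 + (K*K - 410)/9 = -4/9 + (K² - 410)/9 = -4/9 + (-410 + K²)/9 = -4/9 + (-410/9 + K²/9) = -46 + K²/9)
P(t) = √(-2 + √(3 + t)) (P(t) = √(√(3 + t) - 2) = √(-2 + √(3 + t)))
E(-614) - (-92 + P(3))*324 = (-46 + (⅑)*(-614)²) - (-92 + √(-2 + √(3 + 3)))*324 = (-46 + (⅑)*376996) - (-92 + √(-2 + √6))*324 = (-46 + 376996/9) - (-29808 + 324*√(-2 + √6)) = 376582/9 + (29808 - 324*√(-2 + √6)) = 644854/9 - 324*√(-2 + √6)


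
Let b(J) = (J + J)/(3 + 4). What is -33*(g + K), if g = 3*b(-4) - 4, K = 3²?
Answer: -363/7 ≈ -51.857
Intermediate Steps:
b(J) = 2*J/7 (b(J) = (2*J)/7 = (2*J)*(⅐) = 2*J/7)
K = 9
g = -52/7 (g = 3*((2/7)*(-4)) - 4 = 3*(-8/7) - 4 = -24/7 - 4 = -52/7 ≈ -7.4286)
-33*(g + K) = -33*(-52/7 + 9) = -33*11/7 = -363/7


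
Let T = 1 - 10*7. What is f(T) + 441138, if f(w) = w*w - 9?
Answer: 445890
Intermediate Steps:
T = -69 (T = 1 - 70 = -69)
f(w) = -9 + w² (f(w) = w² - 9 = -9 + w²)
f(T) + 441138 = (-9 + (-69)²) + 441138 = (-9 + 4761) + 441138 = 4752 + 441138 = 445890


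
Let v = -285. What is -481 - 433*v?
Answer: 122924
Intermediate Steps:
-481 - 433*v = -481 - 433*(-285) = -481 + 123405 = 122924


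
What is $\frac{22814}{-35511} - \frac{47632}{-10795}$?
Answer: $\frac{1445182822}{383341245} \approx 3.77$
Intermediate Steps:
$\frac{22814}{-35511} - \frac{47632}{-10795} = 22814 \left(- \frac{1}{35511}\right) - - \frac{47632}{10795} = - \frac{22814}{35511} + \frac{47632}{10795} = \frac{1445182822}{383341245}$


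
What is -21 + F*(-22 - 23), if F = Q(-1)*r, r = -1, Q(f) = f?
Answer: -66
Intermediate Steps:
F = 1 (F = -1*(-1) = 1)
-21 + F*(-22 - 23) = -21 + 1*(-22 - 23) = -21 + 1*(-45) = -21 - 45 = -66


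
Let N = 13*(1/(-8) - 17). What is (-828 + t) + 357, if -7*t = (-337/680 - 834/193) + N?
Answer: -201424407/459340 ≈ -438.51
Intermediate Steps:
N = -1781/8 (N = 13*(-⅛ - 17) = 13*(-137/8) = -1781/8 ≈ -222.63)
t = 14924733/459340 (t = -((-337/680 - 834/193) - 1781/8)/7 = -(-632161/131240 - 1781/8)/7 = -⅐*(-14924733/65620) = 14924733/459340 ≈ 32.492)
(-828 + t) + 357 = (-828 + 14924733/459340) + 357 = -365408787/459340 + 357 = -201424407/459340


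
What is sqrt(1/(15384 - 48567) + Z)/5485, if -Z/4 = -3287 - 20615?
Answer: sqrt(11697229689681)/60669585 ≈ 0.056373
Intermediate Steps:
Z = 95608 (Z = -4*(-3287 - 20615) = -4*(-23902) = 95608)
sqrt(1/(15384 - 48567) + Z)/5485 = sqrt(1/(15384 - 48567) + 95608)/5485 = sqrt(1/(-33183) + 95608)*(1/5485) = sqrt(-1/33183 + 95608)*(1/5485) = sqrt(3172560263/33183)*(1/5485) = (sqrt(11697229689681)/11061)*(1/5485) = sqrt(11697229689681)/60669585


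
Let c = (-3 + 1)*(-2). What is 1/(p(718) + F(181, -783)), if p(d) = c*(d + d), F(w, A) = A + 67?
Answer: 1/5028 ≈ 0.00019889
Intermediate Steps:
c = 4 (c = -2*(-2) = 4)
F(w, A) = 67 + A
p(d) = 8*d (p(d) = 4*(d + d) = 4*(2*d) = 8*d)
1/(p(718) + F(181, -783)) = 1/(8*718 + (67 - 783)) = 1/(5744 - 716) = 1/5028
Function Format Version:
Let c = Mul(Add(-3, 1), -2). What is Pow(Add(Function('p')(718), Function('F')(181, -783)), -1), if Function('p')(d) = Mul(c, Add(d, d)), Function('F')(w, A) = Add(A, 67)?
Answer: Rational(1, 5028) ≈ 0.00019889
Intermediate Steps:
c = 4 (c = Mul(-2, -2) = 4)
Function('F')(w, A) = Add(67, A)
Function('p')(d) = Mul(8, d) (Function('p')(d) = Mul(4, Add(d, d)) = Mul(4, Mul(2, d)) = Mul(8, d))
Pow(Add(Function('p')(718), Function('F')(181, -783)), -1) = Pow(Add(Mul(8, 718), Add(67, -783)), -1) = Pow(Add(5744, -716), -1) = Pow(5028, -1) = Rational(1, 5028)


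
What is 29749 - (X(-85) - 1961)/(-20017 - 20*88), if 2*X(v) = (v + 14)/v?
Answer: 110133142111/3702090 ≈ 29749.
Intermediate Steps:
X(v) = (14 + v)/(2*v) (X(v) = ((v + 14)/v)/2 = ((14 + v)/v)/2 = (14 + v)/(2*v))
29749 - (X(-85) - 1961)/(-20017 - 20*88) = 29749 - ((½)*(14 - 85)/(-85) - 1961)/(-20017 - 20*88) = 29749 - ((½)*(-1/85)*(-71) - 1961)/(-20017 - 1760) = 29749 - (71/170 - 1961)/(-21777) = 29749 - (-333299)*(-1)/(170*21777) = 29749 - 1*333299/3702090 = 29749 - 333299/3702090 = 110133142111/3702090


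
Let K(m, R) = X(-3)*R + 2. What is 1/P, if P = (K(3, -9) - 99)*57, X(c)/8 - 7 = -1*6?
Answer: -1/9633 ≈ -0.00010381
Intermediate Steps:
X(c) = 8 (X(c) = 56 + 8*(-1*6) = 56 + 8*(-6) = 56 - 48 = 8)
K(m, R) = 2 + 8*R (K(m, R) = 8*R + 2 = 2 + 8*R)
P = -9633 (P = ((2 + 8*(-9)) - 99)*57 = ((2 - 72) - 99)*57 = (-70 - 99)*57 = -169*57 = -9633)
1/P = 1/(-9633) = -1/9633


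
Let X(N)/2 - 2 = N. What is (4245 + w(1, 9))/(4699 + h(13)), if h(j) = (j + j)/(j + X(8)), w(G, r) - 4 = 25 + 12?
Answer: 141438/155093 ≈ 0.91196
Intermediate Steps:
X(N) = 4 + 2*N
w(G, r) = 41 (w(G, r) = 4 + (25 + 12) = 4 + 37 = 41)
h(j) = 2*j/(20 + j) (h(j) = (j + j)/(j + (4 + 2*8)) = (2*j)/(j + (4 + 16)) = (2*j)/(j + 20) = (2*j)/(20 + j) = 2*j/(20 + j))
(4245 + w(1, 9))/(4699 + h(13)) = (4245 + 41)/(4699 + 2*13/(20 + 13)) = 4286/(4699 + 2*13/33) = 4286/(4699 + 2*13*(1/33)) = 4286/(4699 + 26/33) = 4286/(155093/33) = 4286*(33/155093) = 141438/155093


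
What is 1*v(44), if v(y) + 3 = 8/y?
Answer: -31/11 ≈ -2.8182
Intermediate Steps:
v(y) = -3 + 8/y
1*v(44) = 1*(-3 + 8/44) = 1*(-3 + 8*(1/44)) = 1*(-3 + 2/11) = 1*(-31/11) = -31/11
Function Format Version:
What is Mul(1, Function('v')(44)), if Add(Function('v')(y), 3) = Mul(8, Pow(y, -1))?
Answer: Rational(-31, 11) ≈ -2.8182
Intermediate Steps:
Function('v')(y) = Add(-3, Mul(8, Pow(y, -1)))
Mul(1, Function('v')(44)) = Mul(1, Add(-3, Mul(8, Pow(44, -1)))) = Mul(1, Add(-3, Mul(8, Rational(1, 44)))) = Mul(1, Add(-3, Rational(2, 11))) = Mul(1, Rational(-31, 11)) = Rational(-31, 11)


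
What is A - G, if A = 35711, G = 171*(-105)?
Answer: 53666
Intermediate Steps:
G = -17955
A - G = 35711 - 1*(-17955) = 35711 + 17955 = 53666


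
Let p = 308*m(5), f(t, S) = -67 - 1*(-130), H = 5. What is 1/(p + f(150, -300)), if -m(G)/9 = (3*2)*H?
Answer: -1/83097 ≈ -1.2034e-5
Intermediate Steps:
m(G) = -270 (m(G) = -9*3*2*5 = -54*5 = -9*30 = -270)
f(t, S) = 63 (f(t, S) = -67 + 130 = 63)
p = -83160 (p = 308*(-270) = -83160)
1/(p + f(150, -300)) = 1/(-83160 + 63) = 1/(-83097) = -1/83097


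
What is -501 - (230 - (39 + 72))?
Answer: -620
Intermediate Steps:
-501 - (230 - (39 + 72)) = -501 - (230 - 1*111) = -501 - (230 - 111) = -501 - 1*119 = -501 - 119 = -620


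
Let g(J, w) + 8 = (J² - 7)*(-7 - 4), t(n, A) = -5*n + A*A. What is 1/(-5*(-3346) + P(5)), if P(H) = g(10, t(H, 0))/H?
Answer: 5/82619 ≈ 6.0519e-5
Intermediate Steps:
t(n, A) = A² - 5*n (t(n, A) = -5*n + A² = A² - 5*n)
g(J, w) = 69 - 11*J² (g(J, w) = -8 + (J² - 7)*(-7 - 4) = -8 + (-7 + J²)*(-11) = -8 + (77 - 11*J²) = 69 - 11*J²)
P(H) = -1031/H (P(H) = (69 - 11*10²)/H = (69 - 11*100)/H = (69 - 1100)/H = -1031/H)
1/(-5*(-3346) + P(5)) = 1/(-5*(-3346) - 1031/5) = 1/(16730 - 1031*⅕) = 1/(16730 - 1031/5) = 1/(82619/5) = 5/82619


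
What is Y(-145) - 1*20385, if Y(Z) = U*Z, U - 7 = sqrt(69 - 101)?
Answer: -21400 - 580*I*sqrt(2) ≈ -21400.0 - 820.24*I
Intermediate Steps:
U = 7 + 4*I*sqrt(2) (U = 7 + sqrt(69 - 101) = 7 + sqrt(-32) = 7 + 4*I*sqrt(2) ≈ 7.0 + 5.6569*I)
Y(Z) = Z*(7 + 4*I*sqrt(2)) (Y(Z) = (7 + 4*I*sqrt(2))*Z = Z*(7 + 4*I*sqrt(2)))
Y(-145) - 1*20385 = -145*(7 + 4*I*sqrt(2)) - 1*20385 = (-1015 - 580*I*sqrt(2)) - 20385 = -21400 - 580*I*sqrt(2)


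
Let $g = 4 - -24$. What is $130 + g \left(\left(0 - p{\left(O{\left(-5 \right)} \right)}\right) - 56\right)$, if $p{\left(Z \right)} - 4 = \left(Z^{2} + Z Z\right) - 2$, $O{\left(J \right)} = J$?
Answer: $-2894$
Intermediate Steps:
$p{\left(Z \right)} = 2 + 2 Z^{2}$ ($p{\left(Z \right)} = 4 - \left(2 - Z^{2} - Z Z\right) = 4 + \left(\left(Z^{2} + Z^{2}\right) - 2\right) = 4 + \left(2 Z^{2} - 2\right) = 4 + \left(-2 + 2 Z^{2}\right) = 2 + 2 Z^{2}$)
$g = 28$ ($g = 4 + 24 = 28$)
$130 + g \left(\left(0 - p{\left(O{\left(-5 \right)} \right)}\right) - 56\right) = 130 + 28 \left(\left(0 - \left(2 + 2 \left(-5\right)^{2}\right)\right) - 56\right) = 130 + 28 \left(\left(0 - \left(2 + 2 \cdot 25\right)\right) - 56\right) = 130 + 28 \left(\left(0 - \left(2 + 50\right)\right) - 56\right) = 130 + 28 \left(\left(0 - 52\right) - 56\right) = 130 + 28 \left(-52 - 56\right) = 130 + 28 \left(-108\right) = 130 - 3024 = -2894$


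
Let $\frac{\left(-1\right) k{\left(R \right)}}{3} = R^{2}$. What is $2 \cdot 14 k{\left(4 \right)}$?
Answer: $-1344$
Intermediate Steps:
$k{\left(R \right)} = - 3 R^{2}$
$2 \cdot 14 k{\left(4 \right)} = 2 \cdot 14 \left(- 3 \cdot 4^{2}\right) = 28 \left(\left(-3\right) 16\right) = 28 \left(-48\right) = -1344$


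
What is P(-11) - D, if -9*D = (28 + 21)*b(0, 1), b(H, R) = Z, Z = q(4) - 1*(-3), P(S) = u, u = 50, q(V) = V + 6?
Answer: 1087/9 ≈ 120.78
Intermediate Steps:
q(V) = 6 + V
P(S) = 50
Z = 13 (Z = (6 + 4) - 1*(-3) = 10 + 3 = 13)
b(H, R) = 13
D = -637/9 (D = -(28 + 21)*13/9 = -49*13/9 = -⅑*637 = -637/9 ≈ -70.778)
P(-11) - D = 50 - 1*(-637/9) = 50 + 637/9 = 1087/9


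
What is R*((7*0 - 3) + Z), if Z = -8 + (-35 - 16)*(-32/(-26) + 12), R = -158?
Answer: 1408570/13 ≈ 1.0835e+5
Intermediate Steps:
Z = -8876/13 (Z = -8 - 51*(-32*(-1/26) + 12) = -8 - 51*(16/13 + 12) = -8 - 51*172/13 = -8 - 8772/13 = -8876/13 ≈ -682.77)
R*((7*0 - 3) + Z) = -158*((7*0 - 3) - 8876/13) = -158*((0 - 3) - 8876/13) = -158*(-3 - 8876/13) = -158*(-8915/13) = 1408570/13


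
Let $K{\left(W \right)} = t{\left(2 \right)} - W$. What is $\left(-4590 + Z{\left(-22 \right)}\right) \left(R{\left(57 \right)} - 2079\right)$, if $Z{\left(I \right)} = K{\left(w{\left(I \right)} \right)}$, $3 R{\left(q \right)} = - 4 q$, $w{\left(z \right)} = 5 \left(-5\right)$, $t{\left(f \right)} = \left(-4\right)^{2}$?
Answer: $9803095$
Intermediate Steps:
$t{\left(f \right)} = 16$
$w{\left(z \right)} = -25$
$R{\left(q \right)} = - \frac{4 q}{3}$ ($R{\left(q \right)} = \frac{\left(-4\right) q}{3} = - \frac{4 q}{3}$)
$K{\left(W \right)} = 16 - W$
$Z{\left(I \right)} = 41$ ($Z{\left(I \right)} = 16 - -25 = 16 + 25 = 41$)
$\left(-4590 + Z{\left(-22 \right)}\right) \left(R{\left(57 \right)} - 2079\right) = \left(-4590 + 41\right) \left(\left(- \frac{4}{3}\right) 57 - 2079\right) = - 4549 \left(-76 - 2079\right) = \left(-4549\right) \left(-2155\right) = 9803095$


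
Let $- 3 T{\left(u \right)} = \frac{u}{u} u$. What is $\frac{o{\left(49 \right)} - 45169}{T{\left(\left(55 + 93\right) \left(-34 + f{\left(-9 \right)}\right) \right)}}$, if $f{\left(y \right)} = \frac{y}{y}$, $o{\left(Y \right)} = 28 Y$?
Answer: $- \frac{43797}{1628} \approx -26.902$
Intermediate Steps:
$f{\left(y \right)} = 1$
$T{\left(u \right)} = - \frac{u}{3}$ ($T{\left(u \right)} = - \frac{\frac{u}{u} u}{3} = - \frac{1 u}{3} = - \frac{u}{3}$)
$\frac{o{\left(49 \right)} - 45169}{T{\left(\left(55 + 93\right) \left(-34 + f{\left(-9 \right)}\right) \right)}} = \frac{28 \cdot 49 - 45169}{\left(- \frac{1}{3}\right) \left(55 + 93\right) \left(-34 + 1\right)} = \frac{1372 - 45169}{\left(- \frac{1}{3}\right) 148 \left(-33\right)} = - \frac{43797}{\left(- \frac{1}{3}\right) \left(-4884\right)} = - \frac{43797}{1628}$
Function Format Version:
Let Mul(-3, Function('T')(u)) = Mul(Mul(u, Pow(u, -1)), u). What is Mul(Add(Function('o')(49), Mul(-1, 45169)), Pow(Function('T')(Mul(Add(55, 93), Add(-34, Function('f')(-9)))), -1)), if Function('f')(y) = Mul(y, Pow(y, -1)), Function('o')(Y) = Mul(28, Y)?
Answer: Rational(-43797, 1628) ≈ -26.902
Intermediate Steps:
Function('f')(y) = 1
Function('T')(u) = Mul(Rational(-1, 3), u) (Function('T')(u) = Mul(Rational(-1, 3), Mul(Mul(u, Pow(u, -1)), u)) = Mul(Rational(-1, 3), Mul(1, u)) = Mul(Rational(-1, 3), u))
Mul(Add(Function('o')(49), Mul(-1, 45169)), Pow(Function('T')(Mul(Add(55, 93), Add(-34, Function('f')(-9)))), -1)) = Mul(Add(Mul(28, 49), Mul(-1, 45169)), Pow(Mul(Rational(-1, 3), Mul(Add(55, 93), Add(-34, 1))), -1)) = Mul(Add(1372, -45169), Pow(Mul(Rational(-1, 3), Mul(148, -33)), -1)) = Mul(-43797, Pow(Mul(Rational(-1, 3), -4884), -1)) = Mul(-43797, Pow(1628, -1)) = Mul(-43797, Rational(1, 1628)) = Rational(-43797, 1628)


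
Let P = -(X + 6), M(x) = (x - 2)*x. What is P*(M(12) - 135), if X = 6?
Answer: 180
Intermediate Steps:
M(x) = x*(-2 + x) (M(x) = (-2 + x)*x = x*(-2 + x))
P = -12 (P = -(6 + 6) = -1*12 = -12)
P*(M(12) - 135) = -12*(12*(-2 + 12) - 135) = -12*(12*10 - 135) = -12*(120 - 135) = -12*(-15) = 180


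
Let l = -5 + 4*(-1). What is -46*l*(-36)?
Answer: -14904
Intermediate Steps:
l = -9 (l = -5 - 4 = -9)
-46*l*(-36) = -46*(-9)*(-36) = 414*(-36) = -14904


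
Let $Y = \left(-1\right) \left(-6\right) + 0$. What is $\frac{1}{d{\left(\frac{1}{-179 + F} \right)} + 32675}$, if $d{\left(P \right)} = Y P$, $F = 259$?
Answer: $\frac{40}{1307003} \approx 3.0604 \cdot 10^{-5}$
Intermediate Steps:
$Y = 6$ ($Y = 6 + 0 = 6$)
$d{\left(P \right)} = 6 P$
$\frac{1}{d{\left(\frac{1}{-179 + F} \right)} + 32675} = \frac{1}{\frac{6}{-179 + 259} + 32675} = \frac{1}{\frac{6}{80} + 32675} = \frac{1}{6 \cdot \frac{1}{80} + 32675} = \frac{1}{\frac{3}{40} + 32675} = \frac{1}{\frac{1307003}{40}} = \frac{40}{1307003}$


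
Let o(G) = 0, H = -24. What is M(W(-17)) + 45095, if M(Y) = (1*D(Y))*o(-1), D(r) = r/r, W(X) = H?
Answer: 45095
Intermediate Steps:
W(X) = -24
D(r) = 1
M(Y) = 0 (M(Y) = (1*1)*0 = 1*0 = 0)
M(W(-17)) + 45095 = 0 + 45095 = 45095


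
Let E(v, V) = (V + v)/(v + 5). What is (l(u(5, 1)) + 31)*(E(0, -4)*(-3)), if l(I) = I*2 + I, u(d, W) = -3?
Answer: 264/5 ≈ 52.800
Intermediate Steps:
E(v, V) = (V + v)/(5 + v)
l(I) = 3*I (l(I) = 2*I + I = 3*I)
(l(u(5, 1)) + 31)*(E(0, -4)*(-3)) = (3*(-3) + 31)*(((-4 + 0)/(5 + 0))*(-3)) = (-9 + 31)*((-4/5)*(-3)) = 22*(((⅕)*(-4))*(-3)) = 22*(-⅘*(-3)) = 22*(12/5) = 264/5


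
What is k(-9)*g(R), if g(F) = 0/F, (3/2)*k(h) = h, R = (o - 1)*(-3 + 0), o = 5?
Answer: 0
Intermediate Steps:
R = -12 (R = (5 - 1)*(-3 + 0) = 4*(-3) = -12)
k(h) = 2*h/3
g(F) = 0
k(-9)*g(R) = ((⅔)*(-9))*0 = -6*0 = 0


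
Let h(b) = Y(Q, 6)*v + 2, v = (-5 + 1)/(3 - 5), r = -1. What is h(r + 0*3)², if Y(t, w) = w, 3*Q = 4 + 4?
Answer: 196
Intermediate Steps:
v = 2 (v = -4/(-2) = -4*(-½) = 2)
Q = 8/3 (Q = (4 + 4)/3 = (⅓)*8 = 8/3 ≈ 2.6667)
h(b) = 14 (h(b) = 6*2 + 2 = 12 + 2 = 14)
h(r + 0*3)² = 14² = 196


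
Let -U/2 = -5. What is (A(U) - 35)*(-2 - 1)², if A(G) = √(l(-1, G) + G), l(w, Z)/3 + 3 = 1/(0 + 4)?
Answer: -315 + 9*√7/2 ≈ -303.09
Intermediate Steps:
U = 10 (U = -2*(-5) = 10)
l(w, Z) = -33/4 (l(w, Z) = -9 + 3/(0 + 4) = -9 + 3/4 = -9 + 3*(¼) = -9 + ¾ = -33/4)
A(G) = √(-33/4 + G)
(A(U) - 35)*(-2 - 1)² = (√(-33 + 4*10)/2 - 35)*(-2 - 1)² = (√(-33 + 40)/2 - 35)*(-3)² = (√7/2 - 35)*9 = (-35 + √7/2)*9 = -315 + 9*√7/2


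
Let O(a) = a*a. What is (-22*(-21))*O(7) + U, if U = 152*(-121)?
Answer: 4246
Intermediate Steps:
O(a) = a**2
U = -18392
(-22*(-21))*O(7) + U = -22*(-21)*7**2 - 18392 = 462*49 - 18392 = 22638 - 18392 = 4246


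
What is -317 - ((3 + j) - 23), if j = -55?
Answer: -242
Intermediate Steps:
-317 - ((3 + j) - 23) = -317 - ((3 - 55) - 23) = -317 - (-52 - 23) = -317 - 1*(-75) = -317 + 75 = -242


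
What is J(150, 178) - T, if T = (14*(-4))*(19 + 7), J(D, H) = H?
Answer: 1634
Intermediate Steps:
T = -1456 (T = -56*26 = -1456)
J(150, 178) - T = 178 - 1*(-1456) = 178 + 1456 = 1634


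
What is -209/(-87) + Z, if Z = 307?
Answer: 26918/87 ≈ 309.40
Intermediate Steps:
-209/(-87) + Z = -209/(-87) + 307 = -209*(-1/87) + 307 = 209/87 + 307 = 26918/87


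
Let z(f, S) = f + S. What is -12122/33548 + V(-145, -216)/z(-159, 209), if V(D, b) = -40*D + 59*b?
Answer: -58390853/419350 ≈ -139.24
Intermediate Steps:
z(f, S) = S + f
-12122/33548 + V(-145, -216)/z(-159, 209) = -12122/33548 + (-40*(-145) + 59*(-216))/(209 - 159) = -12122*1/33548 + (5800 - 12744)/50 = -6061/16774 - 6944*1/50 = -6061/16774 - 3472/25 = -58390853/419350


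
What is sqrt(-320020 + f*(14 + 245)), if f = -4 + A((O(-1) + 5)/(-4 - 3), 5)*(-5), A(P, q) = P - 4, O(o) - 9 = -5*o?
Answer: I*sqrt(312361) ≈ 558.89*I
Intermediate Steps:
O(o) = 9 - 5*o
A(P, q) = -4 + P
f = 207/7 (f = -4 + (-4 + ((9 - 5*(-1)) + 5)/(-4 - 3))*(-5) = -4 + (-4 + ((9 + 5) + 5)/(-7))*(-5) = -4 + (-4 + (14 + 5)*(-1/7))*(-5) = -4 + (-4 + 19*(-1/7))*(-5) = -4 + (-4 - 19/7)*(-5) = -4 - 47/7*(-5) = -4 + 235/7 = 207/7 ≈ 29.571)
sqrt(-320020 + f*(14 + 245)) = sqrt(-320020 + 207*(14 + 245)/7) = sqrt(-320020 + (207/7)*259) = sqrt(-320020 + 7659) = sqrt(-312361) = I*sqrt(312361)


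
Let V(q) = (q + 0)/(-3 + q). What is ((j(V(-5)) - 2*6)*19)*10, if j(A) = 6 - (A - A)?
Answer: -1140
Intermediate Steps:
V(q) = q/(-3 + q)
j(A) = 6 (j(A) = 6 - 1*0 = 6 + 0 = 6)
((j(V(-5)) - 2*6)*19)*10 = ((6 - 2*6)*19)*10 = ((6 - 12)*19)*10 = -6*19*10 = -114*10 = -1140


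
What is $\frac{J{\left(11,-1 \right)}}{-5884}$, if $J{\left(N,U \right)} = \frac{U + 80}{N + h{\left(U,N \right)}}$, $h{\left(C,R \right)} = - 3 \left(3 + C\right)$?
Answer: $- \frac{79}{29420} \approx -0.0026852$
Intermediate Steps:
$h{\left(C,R \right)} = -9 - 3 C$
$J{\left(N,U \right)} = \frac{80 + U}{-9 + N - 3 U}$ ($J{\left(N,U \right)} = \frac{U + 80}{N - \left(9 + 3 U\right)} = \frac{80 + U}{-9 + N - 3 U}$)
$\frac{J{\left(11,-1 \right)}}{-5884} = \frac{\frac{1}{-9 + 11 - -3} \left(80 - 1\right)}{-5884} = \frac{1}{-9 + 11 + 3} \cdot 79 \left(- \frac{1}{5884}\right) = \frac{1}{5} \cdot 79 \left(- \frac{1}{5884}\right) = \frac{79}{5} \left(- \frac{1}{5884}\right) = - \frac{79}{29420}$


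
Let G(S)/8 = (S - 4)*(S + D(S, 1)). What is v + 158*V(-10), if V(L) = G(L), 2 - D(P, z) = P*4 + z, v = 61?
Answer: -548515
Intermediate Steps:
D(P, z) = 2 - z - 4*P (D(P, z) = 2 - (P*4 + z) = 2 - (4*P + z) = 2 - (z + 4*P) = 2 + (-z - 4*P) = 2 - z - 4*P)
G(S) = 8*(1 - 3*S)*(-4 + S) (G(S) = 8*((S - 4)*(S + (2 - 1*1 - 4*S))) = 8*((-4 + S)*(S + (2 - 1 - 4*S))) = 8*((-4 + S)*(S + (1 - 4*S))) = 8*((-4 + S)*(1 - 3*S)) = 8*((1 - 3*S)*(-4 + S)) = 8*(1 - 3*S)*(-4 + S))
V(L) = -32 - 24*L² + 104*L
v + 158*V(-10) = 61 + 158*(-32 - 24*(-10)² + 104*(-10)) = 61 + 158*(-32 - 24*100 - 1040) = 61 + 158*(-32 - 2400 - 1040) = 61 + 158*(-3472) = 61 - 548576 = -548515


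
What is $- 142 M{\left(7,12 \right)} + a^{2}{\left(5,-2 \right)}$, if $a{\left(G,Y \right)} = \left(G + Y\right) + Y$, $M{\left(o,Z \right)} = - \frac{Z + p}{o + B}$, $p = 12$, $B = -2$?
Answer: $\frac{3413}{5} \approx 682.6$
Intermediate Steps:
$M{\left(o,Z \right)} = - \frac{12 + Z}{-2 + o}$ ($M{\left(o,Z \right)} = - \frac{Z + 12}{o - 2} = - \frac{12 + Z}{-2 + o}$)
$a{\left(G,Y \right)} = G + 2 Y$
$- 142 M{\left(7,12 \right)} + a^{2}{\left(5,-2 \right)} = - 142 \frac{-12 - 12}{-2 + 7} + \left(5 + 2 \left(-2\right)\right)^{2} = - 142 \frac{-12 - 12}{5} + \left(5 - 4\right)^{2} = - 142 \cdot \frac{1}{5} \left(-24\right) + 1^{2} = \left(-142\right) \left(- \frac{24}{5}\right) + 1 = \frac{3408}{5} + 1 = \frac{3413}{5}$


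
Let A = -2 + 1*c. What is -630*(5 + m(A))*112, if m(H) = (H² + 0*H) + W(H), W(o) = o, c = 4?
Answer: -776160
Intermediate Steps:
A = 2 (A = -2 + 1*4 = -2 + 4 = 2)
m(H) = H + H² (m(H) = (H² + 0*H) + H = (H² + 0) + H = H² + H = H + H²)
-630*(5 + m(A))*112 = -630*(5 + 2*(1 + 2))*112 = -630*(5 + 2*3)*112 = -630*(5 + 6)*112 = -630*11*112 = -126*55*112 = -6930*112 = -776160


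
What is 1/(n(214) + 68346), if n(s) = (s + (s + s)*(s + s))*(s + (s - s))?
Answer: 1/39315518 ≈ 2.5435e-8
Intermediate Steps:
n(s) = s*(s + 4*s**2) (n(s) = (s + (2*s)*(2*s))*(s + 0) = (s + 4*s**2)*s = s*(s + 4*s**2))
1/(n(214) + 68346) = 1/(214**2*(1 + 4*214) + 68346) = 1/(45796*(1 + 856) + 68346) = 1/(45796*857 + 68346) = 1/(39247172 + 68346) = 1/39315518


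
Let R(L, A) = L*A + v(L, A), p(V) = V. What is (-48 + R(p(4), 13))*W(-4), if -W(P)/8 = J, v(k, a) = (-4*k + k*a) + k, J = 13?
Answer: -4576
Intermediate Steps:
v(k, a) = -3*k + a*k (v(k, a) = (-4*k + a*k) + k = -3*k + a*k)
W(P) = -104 (W(P) = -8*13 = -104)
R(L, A) = A*L + L*(-3 + A) (R(L, A) = L*A + L*(-3 + A) = A*L + L*(-3 + A))
(-48 + R(p(4), 13))*W(-4) = (-48 + 4*(-3 + 2*13))*(-104) = (-48 + 4*(-3 + 26))*(-104) = (-48 + 4*23)*(-104) = (-48 + 92)*(-104) = 44*(-104) = -4576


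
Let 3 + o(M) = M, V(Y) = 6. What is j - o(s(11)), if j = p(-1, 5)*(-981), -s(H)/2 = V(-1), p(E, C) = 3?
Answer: -2928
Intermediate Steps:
s(H) = -12 (s(H) = -2*6 = -12)
o(M) = -3 + M
j = -2943 (j = 3*(-981) = -2943)
j - o(s(11)) = -2943 - (-3 - 12) = -2943 - 1*(-15) = -2943 + 15 = -2928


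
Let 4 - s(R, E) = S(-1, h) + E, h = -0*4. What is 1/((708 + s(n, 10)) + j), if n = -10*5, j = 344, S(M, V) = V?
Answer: 1/1046 ≈ 0.00095602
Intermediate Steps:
h = 0 (h = -3*0 = 0)
n = -50
s(R, E) = 4 - E (s(R, E) = 4 - (0 + E) = 4 - E)
1/((708 + s(n, 10)) + j) = 1/((708 + (4 - 1*10)) + 344) = 1/((708 + (4 - 10)) + 344) = 1/((708 - 6) + 344) = 1/(702 + 344) = 1/1046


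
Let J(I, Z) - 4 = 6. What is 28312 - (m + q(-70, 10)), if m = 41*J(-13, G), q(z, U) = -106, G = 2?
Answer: 28008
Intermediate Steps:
J(I, Z) = 10 (J(I, Z) = 4 + 6 = 10)
m = 410 (m = 41*10 = 410)
28312 - (m + q(-70, 10)) = 28312 - (410 - 106) = 28312 - 1*304 = 28312 - 304 = 28008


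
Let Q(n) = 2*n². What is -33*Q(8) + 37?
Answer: -4187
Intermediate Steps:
-33*Q(8) + 37 = -66*8² + 37 = -66*64 + 37 = -33*128 + 37 = -4224 + 37 = -4187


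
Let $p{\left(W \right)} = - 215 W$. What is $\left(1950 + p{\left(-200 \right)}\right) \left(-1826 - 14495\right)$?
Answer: $-733628950$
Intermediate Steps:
$\left(1950 + p{\left(-200 \right)}\right) \left(-1826 - 14495\right) = \left(1950 - -43000\right) \left(-1826 - 14495\right) = \left(1950 + 43000\right) \left(-16321\right) = 44950 \left(-16321\right) = -733628950$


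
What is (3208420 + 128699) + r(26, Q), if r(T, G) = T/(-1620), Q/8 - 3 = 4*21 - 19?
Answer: 2703066377/810 ≈ 3.3371e+6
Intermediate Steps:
Q = 544 (Q = 24 + 8*(4*21 - 19) = 24 + 8*(84 - 19) = 24 + 8*65 = 24 + 520 = 544)
r(T, G) = -T/1620 (r(T, G) = T*(-1/1620) = -T/1620)
(3208420 + 128699) + r(26, Q) = (3208420 + 128699) - 1/1620*26 = 3337119 - 13/810 = 2703066377/810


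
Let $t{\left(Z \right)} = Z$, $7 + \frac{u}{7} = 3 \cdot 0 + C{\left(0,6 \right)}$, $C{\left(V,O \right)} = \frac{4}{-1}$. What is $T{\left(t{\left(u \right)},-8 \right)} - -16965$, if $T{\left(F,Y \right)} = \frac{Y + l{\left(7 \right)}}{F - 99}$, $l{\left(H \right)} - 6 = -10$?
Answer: $\frac{746463}{44} \approx 16965.0$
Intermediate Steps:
$l{\left(H \right)} = -4$ ($l{\left(H \right)} = 6 - 10 = -4$)
$C{\left(V,O \right)} = -4$ ($C{\left(V,O \right)} = 4 \left(-1\right) = -4$)
$u = -77$ ($u = -49 + 7 \left(3 \cdot 0 - 4\right) = -49 + 7 \left(0 - 4\right) = -49 + 7 \left(-4\right) = -49 - 28 = -77$)
$T{\left(F,Y \right)} = \frac{-4 + Y}{-99 + F}$ ($T{\left(F,Y \right)} = \frac{Y - 4}{F - 99} = \frac{-4 + Y}{-99 + F}$)
$T{\left(t{\left(u \right)},-8 \right)} - -16965 = \frac{-4 - 8}{-99 - 77} - -16965 = \frac{1}{-176} \left(-12\right) + 16965 = \left(- \frac{1}{176}\right) \left(-12\right) + 16965 = \frac{3}{44} + 16965 = \frac{746463}{44}$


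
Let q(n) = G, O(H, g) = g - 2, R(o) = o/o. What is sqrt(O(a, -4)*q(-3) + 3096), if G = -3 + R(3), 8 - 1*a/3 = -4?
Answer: 2*sqrt(777) ≈ 55.749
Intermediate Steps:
R(o) = 1
a = 36 (a = 24 - 3*(-4) = 24 + 12 = 36)
O(H, g) = -2 + g
G = -2 (G = -3 + 1 = -2)
q(n) = -2
sqrt(O(a, -4)*q(-3) + 3096) = sqrt((-2 - 4)*(-2) + 3096) = sqrt(-6*(-2) + 3096) = sqrt(12 + 3096) = sqrt(3108) = 2*sqrt(777)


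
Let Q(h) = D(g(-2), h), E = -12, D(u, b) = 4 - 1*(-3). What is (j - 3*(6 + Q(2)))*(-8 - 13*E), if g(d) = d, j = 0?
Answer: -5772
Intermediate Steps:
D(u, b) = 7 (D(u, b) = 4 + 3 = 7)
Q(h) = 7
(j - 3*(6 + Q(2)))*(-8 - 13*E) = (0 - 3*(6 + 7))*(-8 - 13*(-12)) = (0 - 3*13)*(-8 + 156) = (0 - 1*39)*148 = (0 - 39)*148 = -39*148 = -5772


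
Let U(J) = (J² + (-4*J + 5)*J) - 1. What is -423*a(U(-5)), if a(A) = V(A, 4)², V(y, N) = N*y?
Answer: -69040368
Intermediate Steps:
U(J) = -1 + J² + J*(5 - 4*J) (U(J) = (J² + (5 - 4*J)*J) - 1 = (J² + J*(5 - 4*J)) - 1 = -1 + J² + J*(5 - 4*J))
a(A) = 16*A² (a(A) = (4*A)² = 16*A²)
-423*a(U(-5)) = -6768*(-1 - 3*(-5)² + 5*(-5))² = -6768*(-1 - 3*25 - 25)² = -6768*(-1 - 75 - 25)² = -6768*(-101)² = -6768*10201 = -423*163216 = -69040368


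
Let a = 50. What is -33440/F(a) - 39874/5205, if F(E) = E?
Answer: -3520978/5205 ≈ -676.46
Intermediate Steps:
-33440/F(a) - 39874/5205 = -33440/50 - 39874/5205 = -33440*1/50 - 39874*1/5205 = -3344/5 - 39874/5205 = -3520978/5205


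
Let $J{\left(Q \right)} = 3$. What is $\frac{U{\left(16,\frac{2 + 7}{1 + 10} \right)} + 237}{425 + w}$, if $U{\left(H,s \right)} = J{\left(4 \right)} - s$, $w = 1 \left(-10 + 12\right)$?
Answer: $\frac{2631}{4697} \approx 0.56014$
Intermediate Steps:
$w = 2$ ($w = 1 \cdot 2 = 2$)
$U{\left(H,s \right)} = 3 - s$
$\frac{U{\left(16,\frac{2 + 7}{1 + 10} \right)} + 237}{425 + w} = \frac{\left(3 - \frac{2 + 7}{1 + 10}\right) + 237}{425 + 2} = \frac{\left(3 - \frac{9}{11}\right) + 237}{427} = \left(\left(3 - 9 \cdot \frac{1}{11}\right) + 237\right) \frac{1}{427} = \left(\left(3 - \frac{9}{11}\right) + 237\right) \frac{1}{427} = \left(\frac{24}{11} + 237\right) \frac{1}{427} = \frac{2631}{11} \cdot \frac{1}{427} = \frac{2631}{4697}$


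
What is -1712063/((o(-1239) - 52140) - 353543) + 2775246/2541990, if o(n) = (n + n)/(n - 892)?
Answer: 389114485538508/73252355940335 ≈ 5.3120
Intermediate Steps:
o(n) = 2*n/(-892 + n) (o(n) = (2*n)/(-892 + n) = 2*n/(-892 + n))
-1712063/((o(-1239) - 52140) - 353543) + 2775246/2541990 = -1712063/((2*(-1239)/(-892 - 1239) - 52140) - 353543) + 2775246/2541990 = -1712063/((2*(-1239)/(-2131) - 52140) - 353543) + 2775246*(1/2541990) = -1712063/((2*(-1239)*(-1/2131) - 52140) - 353543) + 462541/423665 = -1712063/((2478/2131 - 52140) - 353543) + 462541/423665 = -1712063/(-111107862/2131 - 353543) + 462541/423665 = -1712063/(-864507995/2131) + 462541/423665 = -1712063*(-2131/864507995) + 462541/423665 = 3648406253/864507995 + 462541/423665 = 389114485538508/73252355940335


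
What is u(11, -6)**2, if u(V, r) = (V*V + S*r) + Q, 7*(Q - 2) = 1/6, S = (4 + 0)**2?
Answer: 1288225/1764 ≈ 730.29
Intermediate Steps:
S = 16 (S = 4**2 = 16)
Q = 85/42 (Q = 2 + (1/7)/6 = 2 + (1/7)*(1/6) = 2 + 1/42 = 85/42 ≈ 2.0238)
u(V, r) = 85/42 + V**2 + 16*r (u(V, r) = (V*V + 16*r) + 85/42 = (V**2 + 16*r) + 85/42 = 85/42 + V**2 + 16*r)
u(11, -6)**2 = (85/42 + 11**2 + 16*(-6))**2 = (85/42 + 121 - 96)**2 = (1135/42)**2 = 1288225/1764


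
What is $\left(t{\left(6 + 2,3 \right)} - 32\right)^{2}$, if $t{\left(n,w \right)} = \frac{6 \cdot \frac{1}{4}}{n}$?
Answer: $\frac{259081}{256} \approx 1012.0$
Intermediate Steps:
$t{\left(n,w \right)} = \frac{3}{2 n}$ ($t{\left(n,w \right)} = \frac{6 \cdot \frac{1}{4}}{n} = \frac{3}{2 n}$)
$\left(t{\left(6 + 2,3 \right)} - 32\right)^{2} = \left(\frac{3}{2 \left(6 + 2\right)} - 32\right)^{2} = \left(\frac{3}{2 \cdot 8} - 32\right)^{2} = \left(\frac{3}{2} \cdot \frac{1}{8} - 32\right)^{2} = \left(\frac{3}{16} - 32\right)^{2} = \left(- \frac{509}{16}\right)^{2} = \frac{259081}{256}$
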